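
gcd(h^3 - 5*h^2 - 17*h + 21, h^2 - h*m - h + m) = h - 1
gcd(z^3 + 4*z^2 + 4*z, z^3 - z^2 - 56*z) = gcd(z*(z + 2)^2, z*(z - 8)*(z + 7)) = z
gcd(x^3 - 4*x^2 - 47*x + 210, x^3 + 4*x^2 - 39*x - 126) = x^2 + x - 42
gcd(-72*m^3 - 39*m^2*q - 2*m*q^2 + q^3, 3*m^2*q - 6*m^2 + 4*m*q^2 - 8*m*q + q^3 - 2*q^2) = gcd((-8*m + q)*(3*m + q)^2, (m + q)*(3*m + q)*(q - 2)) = 3*m + q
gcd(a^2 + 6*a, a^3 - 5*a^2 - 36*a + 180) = a + 6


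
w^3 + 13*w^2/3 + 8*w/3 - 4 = (w - 2/3)*(w + 2)*(w + 3)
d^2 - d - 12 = (d - 4)*(d + 3)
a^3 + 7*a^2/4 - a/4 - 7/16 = (a - 1/2)*(a + 1/2)*(a + 7/4)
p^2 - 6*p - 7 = (p - 7)*(p + 1)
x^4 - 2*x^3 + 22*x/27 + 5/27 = (x - 5/3)*(x - 1)*(x + 1/3)^2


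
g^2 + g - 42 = (g - 6)*(g + 7)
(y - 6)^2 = y^2 - 12*y + 36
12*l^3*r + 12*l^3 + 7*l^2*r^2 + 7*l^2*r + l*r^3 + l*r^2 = (3*l + r)*(4*l + r)*(l*r + l)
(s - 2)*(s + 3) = s^2 + s - 6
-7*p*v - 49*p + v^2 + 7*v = (-7*p + v)*(v + 7)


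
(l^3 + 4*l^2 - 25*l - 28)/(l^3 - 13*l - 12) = (l + 7)/(l + 3)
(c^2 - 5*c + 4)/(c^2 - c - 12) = (c - 1)/(c + 3)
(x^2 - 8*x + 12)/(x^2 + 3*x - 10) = (x - 6)/(x + 5)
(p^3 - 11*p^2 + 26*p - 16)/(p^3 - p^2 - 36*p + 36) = (p^2 - 10*p + 16)/(p^2 - 36)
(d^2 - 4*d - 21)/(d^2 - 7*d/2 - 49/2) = 2*(d + 3)/(2*d + 7)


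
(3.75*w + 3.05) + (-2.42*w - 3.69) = 1.33*w - 0.64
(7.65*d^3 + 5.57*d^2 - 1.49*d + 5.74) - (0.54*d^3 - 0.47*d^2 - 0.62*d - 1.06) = 7.11*d^3 + 6.04*d^2 - 0.87*d + 6.8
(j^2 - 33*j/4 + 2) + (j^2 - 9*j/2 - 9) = 2*j^2 - 51*j/4 - 7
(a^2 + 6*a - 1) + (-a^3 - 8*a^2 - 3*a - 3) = -a^3 - 7*a^2 + 3*a - 4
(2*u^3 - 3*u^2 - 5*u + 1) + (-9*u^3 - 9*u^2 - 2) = -7*u^3 - 12*u^2 - 5*u - 1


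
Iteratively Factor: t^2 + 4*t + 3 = (t + 3)*(t + 1)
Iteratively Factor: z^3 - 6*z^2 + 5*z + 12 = (z - 4)*(z^2 - 2*z - 3) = (z - 4)*(z - 3)*(z + 1)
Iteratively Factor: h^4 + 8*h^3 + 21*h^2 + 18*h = (h + 3)*(h^3 + 5*h^2 + 6*h) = h*(h + 3)*(h^2 + 5*h + 6) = h*(h + 2)*(h + 3)*(h + 3)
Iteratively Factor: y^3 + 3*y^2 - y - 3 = (y - 1)*(y^2 + 4*y + 3) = (y - 1)*(y + 3)*(y + 1)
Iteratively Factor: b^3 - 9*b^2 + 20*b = (b - 4)*(b^2 - 5*b) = b*(b - 4)*(b - 5)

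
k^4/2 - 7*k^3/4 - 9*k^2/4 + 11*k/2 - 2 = (k/2 + 1)*(k - 4)*(k - 1)*(k - 1/2)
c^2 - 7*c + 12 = (c - 4)*(c - 3)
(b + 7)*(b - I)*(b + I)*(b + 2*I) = b^4 + 7*b^3 + 2*I*b^3 + b^2 + 14*I*b^2 + 7*b + 2*I*b + 14*I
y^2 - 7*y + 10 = (y - 5)*(y - 2)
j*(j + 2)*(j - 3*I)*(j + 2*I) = j^4 + 2*j^3 - I*j^3 + 6*j^2 - 2*I*j^2 + 12*j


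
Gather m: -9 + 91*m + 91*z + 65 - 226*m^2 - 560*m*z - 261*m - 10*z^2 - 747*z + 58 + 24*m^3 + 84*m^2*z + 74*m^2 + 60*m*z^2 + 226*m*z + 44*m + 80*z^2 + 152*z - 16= 24*m^3 + m^2*(84*z - 152) + m*(60*z^2 - 334*z - 126) + 70*z^2 - 504*z + 98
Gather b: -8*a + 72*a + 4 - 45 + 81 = 64*a + 40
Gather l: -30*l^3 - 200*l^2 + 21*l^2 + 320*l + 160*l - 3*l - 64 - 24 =-30*l^3 - 179*l^2 + 477*l - 88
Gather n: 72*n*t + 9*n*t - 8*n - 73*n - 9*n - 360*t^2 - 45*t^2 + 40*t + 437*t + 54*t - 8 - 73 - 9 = n*(81*t - 90) - 405*t^2 + 531*t - 90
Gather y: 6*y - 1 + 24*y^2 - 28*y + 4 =24*y^2 - 22*y + 3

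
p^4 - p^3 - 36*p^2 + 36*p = p*(p - 6)*(p - 1)*(p + 6)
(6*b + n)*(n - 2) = 6*b*n - 12*b + n^2 - 2*n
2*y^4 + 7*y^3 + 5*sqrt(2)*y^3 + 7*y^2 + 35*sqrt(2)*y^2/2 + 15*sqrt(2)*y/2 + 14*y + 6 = (y + 3)*(y + 2*sqrt(2))*(sqrt(2)*y + 1)*(sqrt(2)*y + sqrt(2)/2)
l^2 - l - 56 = (l - 8)*(l + 7)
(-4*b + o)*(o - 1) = -4*b*o + 4*b + o^2 - o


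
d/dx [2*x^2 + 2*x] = 4*x + 2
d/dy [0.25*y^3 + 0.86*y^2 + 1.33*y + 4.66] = 0.75*y^2 + 1.72*y + 1.33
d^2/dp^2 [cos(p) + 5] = -cos(p)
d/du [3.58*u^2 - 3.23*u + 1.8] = 7.16*u - 3.23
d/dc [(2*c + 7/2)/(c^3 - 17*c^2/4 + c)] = 4*(-16*c^3 - 8*c^2 + 119*c - 14)/(c^2*(16*c^4 - 136*c^3 + 321*c^2 - 136*c + 16))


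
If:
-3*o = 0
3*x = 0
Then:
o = 0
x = 0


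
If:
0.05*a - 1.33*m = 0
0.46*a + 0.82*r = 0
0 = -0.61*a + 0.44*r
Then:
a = 0.00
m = 0.00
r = 0.00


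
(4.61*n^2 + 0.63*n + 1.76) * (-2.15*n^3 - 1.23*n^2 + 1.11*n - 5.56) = -9.9115*n^5 - 7.0248*n^4 + 0.558200000000001*n^3 - 27.0971*n^2 - 1.5492*n - 9.7856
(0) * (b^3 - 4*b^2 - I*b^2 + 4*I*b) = 0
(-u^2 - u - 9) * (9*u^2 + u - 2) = -9*u^4 - 10*u^3 - 80*u^2 - 7*u + 18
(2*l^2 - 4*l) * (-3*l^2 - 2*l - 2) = -6*l^4 + 8*l^3 + 4*l^2 + 8*l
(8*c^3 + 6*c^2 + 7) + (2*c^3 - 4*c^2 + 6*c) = 10*c^3 + 2*c^2 + 6*c + 7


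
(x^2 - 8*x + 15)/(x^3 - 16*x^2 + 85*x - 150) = (x - 3)/(x^2 - 11*x + 30)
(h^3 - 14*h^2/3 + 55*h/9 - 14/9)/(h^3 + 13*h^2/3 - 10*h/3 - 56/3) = (9*h^2 - 24*h + 7)/(3*(3*h^2 + 19*h + 28))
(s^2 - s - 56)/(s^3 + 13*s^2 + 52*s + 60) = (s^2 - s - 56)/(s^3 + 13*s^2 + 52*s + 60)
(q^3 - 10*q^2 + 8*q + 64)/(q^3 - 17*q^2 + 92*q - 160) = (q + 2)/(q - 5)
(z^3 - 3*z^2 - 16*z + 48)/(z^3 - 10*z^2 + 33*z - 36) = (z + 4)/(z - 3)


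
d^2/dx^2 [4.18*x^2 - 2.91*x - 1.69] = 8.36000000000000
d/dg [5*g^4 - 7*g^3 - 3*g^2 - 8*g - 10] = 20*g^3 - 21*g^2 - 6*g - 8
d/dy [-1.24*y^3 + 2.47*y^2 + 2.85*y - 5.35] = -3.72*y^2 + 4.94*y + 2.85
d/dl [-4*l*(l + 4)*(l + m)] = -12*l^2 - 8*l*m - 32*l - 16*m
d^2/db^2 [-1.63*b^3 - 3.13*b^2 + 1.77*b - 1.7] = -9.78*b - 6.26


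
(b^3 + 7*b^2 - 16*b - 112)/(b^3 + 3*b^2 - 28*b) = (b + 4)/b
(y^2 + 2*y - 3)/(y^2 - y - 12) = (y - 1)/(y - 4)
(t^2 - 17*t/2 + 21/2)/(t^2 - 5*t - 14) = (t - 3/2)/(t + 2)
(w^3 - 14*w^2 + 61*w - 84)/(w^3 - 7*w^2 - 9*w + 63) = (w - 4)/(w + 3)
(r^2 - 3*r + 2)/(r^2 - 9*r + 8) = (r - 2)/(r - 8)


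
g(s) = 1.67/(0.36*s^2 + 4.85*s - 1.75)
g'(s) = 1.67*(-0.72*s - 4.85)/(0.36*s^2 + 4.85*s - 1.75)^2 = (-1.2024*s - 8.0995)/(0.36*s^2 + 4.85*s - 1.75)^2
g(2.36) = 0.14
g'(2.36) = -0.08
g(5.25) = 0.05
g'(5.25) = -0.01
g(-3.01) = -0.13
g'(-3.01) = -0.03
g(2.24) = 0.15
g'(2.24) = -0.09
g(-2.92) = -0.13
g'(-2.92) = -0.03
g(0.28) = -4.59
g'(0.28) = -63.75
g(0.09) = -1.27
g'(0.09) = -4.78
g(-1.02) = -0.26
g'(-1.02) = -0.17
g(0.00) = -0.95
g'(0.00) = -2.64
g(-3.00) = -0.13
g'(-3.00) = -0.03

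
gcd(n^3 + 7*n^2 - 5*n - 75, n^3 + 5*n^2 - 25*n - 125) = n^2 + 10*n + 25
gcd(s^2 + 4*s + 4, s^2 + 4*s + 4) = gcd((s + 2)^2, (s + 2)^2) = s^2 + 4*s + 4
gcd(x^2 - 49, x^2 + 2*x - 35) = x + 7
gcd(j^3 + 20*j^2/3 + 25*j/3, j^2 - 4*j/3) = j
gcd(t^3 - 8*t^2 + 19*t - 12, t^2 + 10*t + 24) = 1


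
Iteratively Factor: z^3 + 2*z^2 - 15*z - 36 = (z + 3)*(z^2 - z - 12) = (z + 3)^2*(z - 4)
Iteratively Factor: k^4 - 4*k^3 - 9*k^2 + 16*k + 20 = (k + 1)*(k^3 - 5*k^2 - 4*k + 20) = (k - 2)*(k + 1)*(k^2 - 3*k - 10) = (k - 2)*(k + 1)*(k + 2)*(k - 5)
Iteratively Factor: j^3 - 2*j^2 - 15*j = (j - 5)*(j^2 + 3*j) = (j - 5)*(j + 3)*(j)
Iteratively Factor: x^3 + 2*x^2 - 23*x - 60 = (x + 3)*(x^2 - x - 20) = (x + 3)*(x + 4)*(x - 5)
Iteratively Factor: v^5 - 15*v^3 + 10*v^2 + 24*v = (v - 3)*(v^4 + 3*v^3 - 6*v^2 - 8*v) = (v - 3)*(v - 2)*(v^3 + 5*v^2 + 4*v) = (v - 3)*(v - 2)*(v + 4)*(v^2 + v) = (v - 3)*(v - 2)*(v + 1)*(v + 4)*(v)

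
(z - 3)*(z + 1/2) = z^2 - 5*z/2 - 3/2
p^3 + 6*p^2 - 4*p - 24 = (p - 2)*(p + 2)*(p + 6)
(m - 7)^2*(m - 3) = m^3 - 17*m^2 + 91*m - 147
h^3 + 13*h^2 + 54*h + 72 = (h + 3)*(h + 4)*(h + 6)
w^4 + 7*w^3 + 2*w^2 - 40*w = w*(w - 2)*(w + 4)*(w + 5)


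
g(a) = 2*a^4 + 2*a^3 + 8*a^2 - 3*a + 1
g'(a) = 8*a^3 + 6*a^2 + 16*a - 3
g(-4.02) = 534.73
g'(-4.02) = -490.08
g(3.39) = 424.82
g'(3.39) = 431.86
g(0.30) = 0.89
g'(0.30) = 2.56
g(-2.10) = 62.95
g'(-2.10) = -84.23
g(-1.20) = 16.81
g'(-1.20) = -27.38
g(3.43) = 442.36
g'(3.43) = 445.30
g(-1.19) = 16.54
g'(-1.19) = -27.02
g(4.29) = 970.69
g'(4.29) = 807.69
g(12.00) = 46045.00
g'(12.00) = 14877.00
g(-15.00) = 96346.00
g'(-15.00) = -25893.00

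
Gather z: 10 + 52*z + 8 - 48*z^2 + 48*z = -48*z^2 + 100*z + 18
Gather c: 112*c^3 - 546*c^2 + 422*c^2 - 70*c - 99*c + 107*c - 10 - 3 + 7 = 112*c^3 - 124*c^2 - 62*c - 6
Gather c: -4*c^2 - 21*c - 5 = -4*c^2 - 21*c - 5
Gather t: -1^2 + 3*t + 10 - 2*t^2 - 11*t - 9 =-2*t^2 - 8*t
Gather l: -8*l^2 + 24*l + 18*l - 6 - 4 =-8*l^2 + 42*l - 10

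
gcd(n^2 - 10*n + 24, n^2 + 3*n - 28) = n - 4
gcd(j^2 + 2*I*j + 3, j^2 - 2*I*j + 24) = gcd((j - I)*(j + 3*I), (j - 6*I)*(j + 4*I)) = 1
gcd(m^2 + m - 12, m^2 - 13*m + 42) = 1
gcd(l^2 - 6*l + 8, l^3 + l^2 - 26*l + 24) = l - 4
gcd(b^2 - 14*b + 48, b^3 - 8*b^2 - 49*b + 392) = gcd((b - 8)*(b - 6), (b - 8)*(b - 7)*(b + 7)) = b - 8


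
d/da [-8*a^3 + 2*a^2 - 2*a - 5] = -24*a^2 + 4*a - 2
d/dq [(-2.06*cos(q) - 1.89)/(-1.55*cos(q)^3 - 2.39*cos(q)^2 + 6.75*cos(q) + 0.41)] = (6.386*cos(q)^3 + 13.7119*cos(q)^2 + 9.0342*cos(q) - 11.9129)*sin(q)/(2.4025*cos(q)^6 + 7.409*cos(q)^5 - 15.2129*cos(q)^4 - 33.536*cos(q)^3 + 43.6027*cos(q)^2 + 5.535*cos(q) + 0.1681)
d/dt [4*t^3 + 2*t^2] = 4*t*(3*t + 1)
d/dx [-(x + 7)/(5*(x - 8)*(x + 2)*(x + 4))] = (2*x^3 + 19*x^2 - 28*x - 216)/(5*(x^6 - 4*x^5 - 76*x^4 + 32*x^3 + 1856*x^2 + 5120*x + 4096))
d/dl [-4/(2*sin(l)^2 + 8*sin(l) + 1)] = 16*(sin(l) + 2)*cos(l)/(8*sin(l) - cos(2*l) + 2)^2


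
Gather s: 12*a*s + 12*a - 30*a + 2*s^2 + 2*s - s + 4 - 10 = -18*a + 2*s^2 + s*(12*a + 1) - 6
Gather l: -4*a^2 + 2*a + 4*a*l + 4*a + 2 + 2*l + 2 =-4*a^2 + 6*a + l*(4*a + 2) + 4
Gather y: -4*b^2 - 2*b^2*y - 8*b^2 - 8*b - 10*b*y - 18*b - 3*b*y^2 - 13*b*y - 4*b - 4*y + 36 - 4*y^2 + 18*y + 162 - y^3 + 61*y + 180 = -12*b^2 - 30*b - y^3 + y^2*(-3*b - 4) + y*(-2*b^2 - 23*b + 75) + 378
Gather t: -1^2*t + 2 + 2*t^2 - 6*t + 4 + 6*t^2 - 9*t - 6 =8*t^2 - 16*t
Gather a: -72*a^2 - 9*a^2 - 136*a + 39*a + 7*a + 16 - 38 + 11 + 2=-81*a^2 - 90*a - 9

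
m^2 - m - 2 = (m - 2)*(m + 1)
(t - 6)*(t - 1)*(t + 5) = t^3 - 2*t^2 - 29*t + 30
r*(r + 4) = r^2 + 4*r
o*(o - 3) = o^2 - 3*o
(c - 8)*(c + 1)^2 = c^3 - 6*c^2 - 15*c - 8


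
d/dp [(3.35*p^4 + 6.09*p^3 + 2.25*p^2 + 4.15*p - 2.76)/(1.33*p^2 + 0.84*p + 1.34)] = (8.911*p^5 + 16.5417*p^4 + 28.1872*p^3 + 20.8523*p^2 + 13.3716*p + 7.8794)/(1.7689*p^4 + 2.2344*p^3 + 4.27*p^2 + 2.2512*p + 1.7956)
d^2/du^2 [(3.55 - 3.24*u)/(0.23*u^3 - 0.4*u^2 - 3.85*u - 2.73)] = (-1.028376*u^5 + 4.04202*u^4 - 12.00044*u^3 - 39.865902*u^2 + 67.40475*u + 165.59459)/(0.012167*u^9 - 0.06348*u^8 - 0.500595*u^7 + 1.627949*u^6 + 9.886485*u^5 - 4.59291000000001*u^4 - 77.149324*u^3 - 130.339755*u^2 - 86.080995*u - 20.346417)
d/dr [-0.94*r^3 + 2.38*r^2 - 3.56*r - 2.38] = -2.82*r^2 + 4.76*r - 3.56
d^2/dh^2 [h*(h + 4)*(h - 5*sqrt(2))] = 6*h - 10*sqrt(2) + 8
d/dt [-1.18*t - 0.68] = -1.18000000000000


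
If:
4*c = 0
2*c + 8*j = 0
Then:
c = 0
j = 0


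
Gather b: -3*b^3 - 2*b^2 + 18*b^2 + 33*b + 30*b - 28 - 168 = -3*b^3 + 16*b^2 + 63*b - 196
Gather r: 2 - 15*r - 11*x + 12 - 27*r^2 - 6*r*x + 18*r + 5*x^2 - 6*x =-27*r^2 + r*(3 - 6*x) + 5*x^2 - 17*x + 14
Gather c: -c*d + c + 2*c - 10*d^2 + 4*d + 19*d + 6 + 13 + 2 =c*(3 - d) - 10*d^2 + 23*d + 21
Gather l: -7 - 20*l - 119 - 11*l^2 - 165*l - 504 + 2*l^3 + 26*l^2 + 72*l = 2*l^3 + 15*l^2 - 113*l - 630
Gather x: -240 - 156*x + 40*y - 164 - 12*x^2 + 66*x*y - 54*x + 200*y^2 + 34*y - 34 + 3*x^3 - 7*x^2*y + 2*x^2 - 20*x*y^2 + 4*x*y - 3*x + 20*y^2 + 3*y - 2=3*x^3 + x^2*(-7*y - 10) + x*(-20*y^2 + 70*y - 213) + 220*y^2 + 77*y - 440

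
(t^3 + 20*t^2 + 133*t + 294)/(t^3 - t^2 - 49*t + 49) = (t^2 + 13*t + 42)/(t^2 - 8*t + 7)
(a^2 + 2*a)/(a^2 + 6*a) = (a + 2)/(a + 6)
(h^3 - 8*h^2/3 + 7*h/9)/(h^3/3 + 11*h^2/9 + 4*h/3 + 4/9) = h*(9*h^2 - 24*h + 7)/(3*h^3 + 11*h^2 + 12*h + 4)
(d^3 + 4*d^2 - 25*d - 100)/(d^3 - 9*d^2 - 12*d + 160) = (d + 5)/(d - 8)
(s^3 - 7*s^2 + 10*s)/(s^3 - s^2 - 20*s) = (s - 2)/(s + 4)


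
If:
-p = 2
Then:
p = -2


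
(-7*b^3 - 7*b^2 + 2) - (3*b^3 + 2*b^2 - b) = -10*b^3 - 9*b^2 + b + 2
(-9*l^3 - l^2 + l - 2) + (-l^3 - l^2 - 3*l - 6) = -10*l^3 - 2*l^2 - 2*l - 8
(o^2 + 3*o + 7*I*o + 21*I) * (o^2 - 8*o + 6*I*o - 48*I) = o^4 - 5*o^3 + 13*I*o^3 - 66*o^2 - 65*I*o^2 + 210*o - 312*I*o + 1008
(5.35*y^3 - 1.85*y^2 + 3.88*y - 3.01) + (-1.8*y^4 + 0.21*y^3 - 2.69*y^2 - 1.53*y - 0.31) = -1.8*y^4 + 5.56*y^3 - 4.54*y^2 + 2.35*y - 3.32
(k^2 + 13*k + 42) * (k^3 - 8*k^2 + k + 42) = k^5 + 5*k^4 - 61*k^3 - 281*k^2 + 588*k + 1764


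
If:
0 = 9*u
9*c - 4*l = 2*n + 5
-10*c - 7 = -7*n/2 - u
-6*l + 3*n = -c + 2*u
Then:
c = -21/5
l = -57/10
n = -10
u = 0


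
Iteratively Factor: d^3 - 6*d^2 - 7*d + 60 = (d - 4)*(d^2 - 2*d - 15) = (d - 5)*(d - 4)*(d + 3)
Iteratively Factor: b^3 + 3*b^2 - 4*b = (b)*(b^2 + 3*b - 4) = b*(b - 1)*(b + 4)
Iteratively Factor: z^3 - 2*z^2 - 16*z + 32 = (z - 4)*(z^2 + 2*z - 8) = (z - 4)*(z + 4)*(z - 2)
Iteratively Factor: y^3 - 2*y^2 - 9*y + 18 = (y + 3)*(y^2 - 5*y + 6) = (y - 3)*(y + 3)*(y - 2)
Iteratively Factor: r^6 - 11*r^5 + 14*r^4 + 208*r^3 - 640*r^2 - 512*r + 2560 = (r - 4)*(r^5 - 7*r^4 - 14*r^3 + 152*r^2 - 32*r - 640) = (r - 5)*(r - 4)*(r^4 - 2*r^3 - 24*r^2 + 32*r + 128) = (r - 5)*(r - 4)*(r + 2)*(r^3 - 4*r^2 - 16*r + 64) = (r - 5)*(r - 4)^2*(r + 2)*(r^2 - 16) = (r - 5)*(r - 4)^2*(r + 2)*(r + 4)*(r - 4)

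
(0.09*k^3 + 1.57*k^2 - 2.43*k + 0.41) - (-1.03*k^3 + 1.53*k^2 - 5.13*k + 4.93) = 1.12*k^3 + 0.04*k^2 + 2.7*k - 4.52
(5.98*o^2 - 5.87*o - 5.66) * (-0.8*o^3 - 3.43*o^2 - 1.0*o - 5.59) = -4.784*o^5 - 15.8154*o^4 + 18.6821*o^3 - 8.1444*o^2 + 38.4733*o + 31.6394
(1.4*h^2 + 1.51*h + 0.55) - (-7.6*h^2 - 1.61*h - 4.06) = 9.0*h^2 + 3.12*h + 4.61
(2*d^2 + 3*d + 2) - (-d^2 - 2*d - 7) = 3*d^2 + 5*d + 9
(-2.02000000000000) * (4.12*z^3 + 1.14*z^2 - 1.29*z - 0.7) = -8.3224*z^3 - 2.3028*z^2 + 2.6058*z + 1.414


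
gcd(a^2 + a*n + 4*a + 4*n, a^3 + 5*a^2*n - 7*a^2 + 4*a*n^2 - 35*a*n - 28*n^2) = a + n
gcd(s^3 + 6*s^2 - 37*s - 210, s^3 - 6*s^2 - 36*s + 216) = s - 6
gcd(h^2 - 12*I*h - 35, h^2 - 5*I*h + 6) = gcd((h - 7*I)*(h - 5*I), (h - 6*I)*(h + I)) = 1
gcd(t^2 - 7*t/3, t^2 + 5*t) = t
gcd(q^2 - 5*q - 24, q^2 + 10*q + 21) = q + 3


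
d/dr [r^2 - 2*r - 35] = 2*r - 2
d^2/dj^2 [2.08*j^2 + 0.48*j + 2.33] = 4.16000000000000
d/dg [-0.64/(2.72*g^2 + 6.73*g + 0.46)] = (3.4816*g + 4.3072)/(2.72*g^2 + 6.73*g + 0.46)^2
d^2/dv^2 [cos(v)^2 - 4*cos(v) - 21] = 4*cos(v) - 2*cos(2*v)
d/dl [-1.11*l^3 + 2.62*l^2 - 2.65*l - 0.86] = -3.33*l^2 + 5.24*l - 2.65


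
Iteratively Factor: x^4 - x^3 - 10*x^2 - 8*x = (x - 4)*(x^3 + 3*x^2 + 2*x) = x*(x - 4)*(x^2 + 3*x + 2) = x*(x - 4)*(x + 1)*(x + 2)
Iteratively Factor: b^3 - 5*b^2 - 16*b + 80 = (b + 4)*(b^2 - 9*b + 20) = (b - 5)*(b + 4)*(b - 4)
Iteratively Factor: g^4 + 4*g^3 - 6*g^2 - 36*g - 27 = (g + 3)*(g^3 + g^2 - 9*g - 9) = (g + 3)^2*(g^2 - 2*g - 3) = (g - 3)*(g + 3)^2*(g + 1)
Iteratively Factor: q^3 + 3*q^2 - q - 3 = (q + 1)*(q^2 + 2*q - 3) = (q + 1)*(q + 3)*(q - 1)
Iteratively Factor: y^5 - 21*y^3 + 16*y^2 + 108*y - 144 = (y - 2)*(y^4 + 2*y^3 - 17*y^2 - 18*y + 72) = (y - 3)*(y - 2)*(y^3 + 5*y^2 - 2*y - 24) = (y - 3)*(y - 2)*(y + 4)*(y^2 + y - 6) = (y - 3)*(y - 2)*(y + 3)*(y + 4)*(y - 2)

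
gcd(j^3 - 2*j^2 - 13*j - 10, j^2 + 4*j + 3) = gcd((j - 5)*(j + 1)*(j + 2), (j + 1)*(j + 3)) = j + 1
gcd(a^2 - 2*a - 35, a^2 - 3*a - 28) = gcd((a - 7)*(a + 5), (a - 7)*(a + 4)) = a - 7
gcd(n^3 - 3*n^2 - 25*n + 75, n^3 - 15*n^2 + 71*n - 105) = n^2 - 8*n + 15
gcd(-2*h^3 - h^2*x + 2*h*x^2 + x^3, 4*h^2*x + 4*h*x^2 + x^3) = 2*h + x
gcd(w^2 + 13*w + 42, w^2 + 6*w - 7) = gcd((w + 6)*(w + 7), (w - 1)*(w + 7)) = w + 7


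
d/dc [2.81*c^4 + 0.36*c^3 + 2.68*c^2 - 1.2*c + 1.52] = 11.24*c^3 + 1.08*c^2 + 5.36*c - 1.2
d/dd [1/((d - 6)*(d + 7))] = (-2*d - 1)/(d^4 + 2*d^3 - 83*d^2 - 84*d + 1764)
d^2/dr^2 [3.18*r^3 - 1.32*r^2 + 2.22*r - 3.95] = 19.08*r - 2.64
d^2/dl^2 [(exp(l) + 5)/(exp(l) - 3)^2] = (exp(2*l) + 32*exp(l) + 39)*exp(l)/(exp(4*l) - 12*exp(3*l) + 54*exp(2*l) - 108*exp(l) + 81)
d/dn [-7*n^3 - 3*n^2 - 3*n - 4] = -21*n^2 - 6*n - 3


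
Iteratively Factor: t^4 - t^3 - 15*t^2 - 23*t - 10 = (t + 1)*(t^3 - 2*t^2 - 13*t - 10) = (t + 1)^2*(t^2 - 3*t - 10) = (t - 5)*(t + 1)^2*(t + 2)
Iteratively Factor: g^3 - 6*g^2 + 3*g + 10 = (g - 2)*(g^2 - 4*g - 5) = (g - 2)*(g + 1)*(g - 5)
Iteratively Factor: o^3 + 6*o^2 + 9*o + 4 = (o + 4)*(o^2 + 2*o + 1) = (o + 1)*(o + 4)*(o + 1)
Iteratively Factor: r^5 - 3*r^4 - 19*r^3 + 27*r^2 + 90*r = (r - 3)*(r^4 - 19*r^2 - 30*r) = (r - 3)*(r + 2)*(r^3 - 2*r^2 - 15*r) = r*(r - 3)*(r + 2)*(r^2 - 2*r - 15) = r*(r - 3)*(r + 2)*(r + 3)*(r - 5)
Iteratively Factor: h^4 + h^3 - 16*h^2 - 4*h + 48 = (h + 4)*(h^3 - 3*h^2 - 4*h + 12) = (h + 2)*(h + 4)*(h^2 - 5*h + 6) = (h - 3)*(h + 2)*(h + 4)*(h - 2)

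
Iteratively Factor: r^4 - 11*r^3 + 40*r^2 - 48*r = (r - 4)*(r^3 - 7*r^2 + 12*r) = (r - 4)*(r - 3)*(r^2 - 4*r) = (r - 4)^2*(r - 3)*(r)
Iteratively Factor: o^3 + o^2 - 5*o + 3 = (o + 3)*(o^2 - 2*o + 1) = (o - 1)*(o + 3)*(o - 1)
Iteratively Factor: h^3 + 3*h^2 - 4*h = (h + 4)*(h^2 - h) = h*(h + 4)*(h - 1)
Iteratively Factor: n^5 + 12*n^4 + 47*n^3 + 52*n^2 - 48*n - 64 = (n + 4)*(n^4 + 8*n^3 + 15*n^2 - 8*n - 16) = (n + 1)*(n + 4)*(n^3 + 7*n^2 + 8*n - 16) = (n + 1)*(n + 4)^2*(n^2 + 3*n - 4) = (n - 1)*(n + 1)*(n + 4)^2*(n + 4)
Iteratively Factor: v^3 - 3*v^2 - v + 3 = (v - 3)*(v^2 - 1) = (v - 3)*(v - 1)*(v + 1)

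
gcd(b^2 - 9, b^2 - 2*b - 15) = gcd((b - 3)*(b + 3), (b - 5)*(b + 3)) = b + 3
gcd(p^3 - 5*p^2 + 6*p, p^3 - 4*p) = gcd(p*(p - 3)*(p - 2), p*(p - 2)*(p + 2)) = p^2 - 2*p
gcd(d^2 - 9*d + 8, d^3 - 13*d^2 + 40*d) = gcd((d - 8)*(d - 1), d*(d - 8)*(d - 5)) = d - 8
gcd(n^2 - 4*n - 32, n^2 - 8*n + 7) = 1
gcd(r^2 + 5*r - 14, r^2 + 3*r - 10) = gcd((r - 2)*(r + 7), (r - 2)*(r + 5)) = r - 2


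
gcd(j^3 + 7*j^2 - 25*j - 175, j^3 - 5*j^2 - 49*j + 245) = j^2 + 2*j - 35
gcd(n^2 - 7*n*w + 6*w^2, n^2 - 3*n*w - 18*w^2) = -n + 6*w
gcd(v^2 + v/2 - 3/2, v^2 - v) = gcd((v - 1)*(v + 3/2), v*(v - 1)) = v - 1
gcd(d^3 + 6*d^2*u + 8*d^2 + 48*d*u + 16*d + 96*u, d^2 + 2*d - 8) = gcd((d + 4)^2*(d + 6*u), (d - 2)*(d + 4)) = d + 4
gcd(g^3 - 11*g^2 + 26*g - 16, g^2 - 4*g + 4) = g - 2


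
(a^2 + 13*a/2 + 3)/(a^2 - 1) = (a^2 + 13*a/2 + 3)/(a^2 - 1)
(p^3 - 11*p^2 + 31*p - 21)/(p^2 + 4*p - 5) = (p^2 - 10*p + 21)/(p + 5)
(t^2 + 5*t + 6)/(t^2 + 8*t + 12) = (t + 3)/(t + 6)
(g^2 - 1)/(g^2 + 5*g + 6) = (g^2 - 1)/(g^2 + 5*g + 6)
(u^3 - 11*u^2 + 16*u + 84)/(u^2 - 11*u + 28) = (u^2 - 4*u - 12)/(u - 4)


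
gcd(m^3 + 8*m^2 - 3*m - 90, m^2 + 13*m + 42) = m + 6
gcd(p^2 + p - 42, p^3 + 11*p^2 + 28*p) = p + 7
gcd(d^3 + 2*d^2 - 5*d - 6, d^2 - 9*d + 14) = d - 2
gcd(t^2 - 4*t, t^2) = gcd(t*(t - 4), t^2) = t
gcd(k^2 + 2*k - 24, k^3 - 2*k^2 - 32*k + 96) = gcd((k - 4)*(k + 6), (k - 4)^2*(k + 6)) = k^2 + 2*k - 24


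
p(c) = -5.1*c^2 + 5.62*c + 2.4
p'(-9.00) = 97.42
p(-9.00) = -461.28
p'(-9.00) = 97.42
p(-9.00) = -461.28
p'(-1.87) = 24.69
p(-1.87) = -25.94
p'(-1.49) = 20.82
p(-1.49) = -17.30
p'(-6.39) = 70.80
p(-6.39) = -241.76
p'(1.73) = -12.03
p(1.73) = -3.14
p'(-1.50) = 20.92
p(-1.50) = -17.50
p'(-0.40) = 9.70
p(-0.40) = -0.66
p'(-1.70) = 22.96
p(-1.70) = -21.89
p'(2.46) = -19.47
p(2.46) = -14.64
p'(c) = 5.62 - 10.2*c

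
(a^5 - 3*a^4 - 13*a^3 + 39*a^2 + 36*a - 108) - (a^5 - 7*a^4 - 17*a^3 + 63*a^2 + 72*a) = 4*a^4 + 4*a^3 - 24*a^2 - 36*a - 108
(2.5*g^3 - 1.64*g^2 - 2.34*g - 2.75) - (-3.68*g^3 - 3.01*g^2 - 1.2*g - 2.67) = 6.18*g^3 + 1.37*g^2 - 1.14*g - 0.0800000000000001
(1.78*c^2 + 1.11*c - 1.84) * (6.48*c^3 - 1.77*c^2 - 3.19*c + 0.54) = 11.5344*c^5 + 4.0422*c^4 - 19.5661*c^3 + 0.6771*c^2 + 6.469*c - 0.9936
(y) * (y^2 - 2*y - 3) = y^3 - 2*y^2 - 3*y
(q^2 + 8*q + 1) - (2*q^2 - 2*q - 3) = -q^2 + 10*q + 4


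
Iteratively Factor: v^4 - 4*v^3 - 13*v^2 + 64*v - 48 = (v - 3)*(v^3 - v^2 - 16*v + 16) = (v - 3)*(v - 1)*(v^2 - 16) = (v - 3)*(v - 1)*(v + 4)*(v - 4)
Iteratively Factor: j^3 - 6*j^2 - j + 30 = (j + 2)*(j^2 - 8*j + 15) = (j - 3)*(j + 2)*(j - 5)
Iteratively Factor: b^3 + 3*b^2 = (b + 3)*(b^2) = b*(b + 3)*(b)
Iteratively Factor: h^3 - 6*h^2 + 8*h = (h - 2)*(h^2 - 4*h) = (h - 4)*(h - 2)*(h)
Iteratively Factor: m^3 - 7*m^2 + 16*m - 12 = (m - 2)*(m^2 - 5*m + 6) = (m - 2)^2*(m - 3)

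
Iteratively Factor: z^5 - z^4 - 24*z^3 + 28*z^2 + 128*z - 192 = (z - 4)*(z^4 + 3*z^3 - 12*z^2 - 20*z + 48) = (z - 4)*(z - 2)*(z^3 + 5*z^2 - 2*z - 24) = (z - 4)*(z - 2)^2*(z^2 + 7*z + 12) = (z - 4)*(z - 2)^2*(z + 3)*(z + 4)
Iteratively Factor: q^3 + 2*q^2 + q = (q + 1)*(q^2 + q) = q*(q + 1)*(q + 1)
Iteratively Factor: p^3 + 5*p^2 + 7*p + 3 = (p + 1)*(p^2 + 4*p + 3) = (p + 1)^2*(p + 3)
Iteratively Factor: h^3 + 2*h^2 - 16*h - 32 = (h + 2)*(h^2 - 16) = (h - 4)*(h + 2)*(h + 4)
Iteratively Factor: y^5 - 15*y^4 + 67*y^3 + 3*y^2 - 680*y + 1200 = (y - 5)*(y^4 - 10*y^3 + 17*y^2 + 88*y - 240) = (y - 5)^2*(y^3 - 5*y^2 - 8*y + 48) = (y - 5)^2*(y + 3)*(y^2 - 8*y + 16) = (y - 5)^2*(y - 4)*(y + 3)*(y - 4)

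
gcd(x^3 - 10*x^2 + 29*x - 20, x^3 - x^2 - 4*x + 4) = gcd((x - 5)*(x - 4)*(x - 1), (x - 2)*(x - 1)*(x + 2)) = x - 1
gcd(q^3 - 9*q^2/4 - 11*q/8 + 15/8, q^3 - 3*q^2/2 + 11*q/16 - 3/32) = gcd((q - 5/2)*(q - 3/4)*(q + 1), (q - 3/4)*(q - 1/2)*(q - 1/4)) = q - 3/4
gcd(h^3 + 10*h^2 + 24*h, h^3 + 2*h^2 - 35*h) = h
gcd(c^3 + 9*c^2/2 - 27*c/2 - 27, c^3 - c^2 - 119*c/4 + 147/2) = c + 6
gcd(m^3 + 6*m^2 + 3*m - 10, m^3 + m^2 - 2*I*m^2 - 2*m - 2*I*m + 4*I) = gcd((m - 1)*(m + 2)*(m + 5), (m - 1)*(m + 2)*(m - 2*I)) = m^2 + m - 2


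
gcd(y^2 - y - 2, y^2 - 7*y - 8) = y + 1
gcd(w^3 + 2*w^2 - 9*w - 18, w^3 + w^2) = 1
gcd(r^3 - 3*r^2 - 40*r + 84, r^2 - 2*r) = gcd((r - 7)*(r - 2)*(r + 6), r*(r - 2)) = r - 2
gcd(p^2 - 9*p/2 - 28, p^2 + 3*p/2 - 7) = p + 7/2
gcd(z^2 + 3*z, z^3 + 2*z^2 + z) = z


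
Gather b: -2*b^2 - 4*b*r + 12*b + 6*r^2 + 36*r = -2*b^2 + b*(12 - 4*r) + 6*r^2 + 36*r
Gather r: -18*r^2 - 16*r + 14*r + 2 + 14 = -18*r^2 - 2*r + 16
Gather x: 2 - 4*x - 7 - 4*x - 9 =-8*x - 14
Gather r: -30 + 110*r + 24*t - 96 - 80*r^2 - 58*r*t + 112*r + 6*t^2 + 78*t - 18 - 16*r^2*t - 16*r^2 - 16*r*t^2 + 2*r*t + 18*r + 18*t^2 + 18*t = r^2*(-16*t - 96) + r*(-16*t^2 - 56*t + 240) + 24*t^2 + 120*t - 144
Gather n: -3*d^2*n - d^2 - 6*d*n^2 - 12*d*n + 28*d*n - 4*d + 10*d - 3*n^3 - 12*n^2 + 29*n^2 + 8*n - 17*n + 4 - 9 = -d^2 + 6*d - 3*n^3 + n^2*(17 - 6*d) + n*(-3*d^2 + 16*d - 9) - 5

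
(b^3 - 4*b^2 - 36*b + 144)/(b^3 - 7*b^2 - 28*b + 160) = (b^2 - 36)/(b^2 - 3*b - 40)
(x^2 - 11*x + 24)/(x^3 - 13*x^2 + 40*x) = (x - 3)/(x*(x - 5))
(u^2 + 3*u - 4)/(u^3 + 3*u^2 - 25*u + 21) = (u + 4)/(u^2 + 4*u - 21)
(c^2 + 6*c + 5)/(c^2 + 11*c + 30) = (c + 1)/(c + 6)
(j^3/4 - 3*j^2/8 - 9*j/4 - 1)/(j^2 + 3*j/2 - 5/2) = (2*j^3 - 3*j^2 - 18*j - 8)/(4*(2*j^2 + 3*j - 5))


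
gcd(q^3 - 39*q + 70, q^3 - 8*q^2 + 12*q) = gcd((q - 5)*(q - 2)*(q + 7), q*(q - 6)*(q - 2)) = q - 2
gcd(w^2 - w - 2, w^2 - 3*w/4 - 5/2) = w - 2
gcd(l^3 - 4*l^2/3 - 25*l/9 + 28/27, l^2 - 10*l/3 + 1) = l - 1/3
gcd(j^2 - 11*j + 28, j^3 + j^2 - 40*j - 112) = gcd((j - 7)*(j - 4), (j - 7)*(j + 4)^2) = j - 7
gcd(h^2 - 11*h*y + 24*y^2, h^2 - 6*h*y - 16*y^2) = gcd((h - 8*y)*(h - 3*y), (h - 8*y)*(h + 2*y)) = -h + 8*y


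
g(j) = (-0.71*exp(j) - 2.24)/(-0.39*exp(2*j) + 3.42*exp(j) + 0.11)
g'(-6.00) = 1.34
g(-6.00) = -18.92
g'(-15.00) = 0.00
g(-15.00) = -20.36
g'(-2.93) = 4.71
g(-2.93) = -7.81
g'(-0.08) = 0.61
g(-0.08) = -0.99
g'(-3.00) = 4.78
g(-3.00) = -8.15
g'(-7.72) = 0.27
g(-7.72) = -20.09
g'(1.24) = -0.12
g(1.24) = -0.65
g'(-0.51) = 0.94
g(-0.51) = -1.32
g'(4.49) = -0.03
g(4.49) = 0.02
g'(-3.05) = 4.83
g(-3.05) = -8.39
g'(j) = (-0.71*exp(j) - 2.24)*(0.78*exp(2*j) - 3.42*exp(j))/(-0.39*exp(2*j) + 3.42*exp(j) + 0.11)^2 - 0.71*exp(j)/(-0.39*exp(2*j) + 3.42*exp(j) + 0.11) = (-0.2769*exp(2*j) - 1.7472*exp(j) + 7.5827)*exp(j)/(0.1521*exp(4*j) - 2.6676*exp(3*j) + 11.6106*exp(2*j) + 0.7524*exp(j) + 0.0121)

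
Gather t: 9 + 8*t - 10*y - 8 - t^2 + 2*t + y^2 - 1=-t^2 + 10*t + y^2 - 10*y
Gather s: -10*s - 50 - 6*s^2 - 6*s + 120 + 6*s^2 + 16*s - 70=0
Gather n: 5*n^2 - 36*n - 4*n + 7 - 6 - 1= 5*n^2 - 40*n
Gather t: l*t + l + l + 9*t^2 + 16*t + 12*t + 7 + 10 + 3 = 2*l + 9*t^2 + t*(l + 28) + 20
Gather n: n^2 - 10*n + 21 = n^2 - 10*n + 21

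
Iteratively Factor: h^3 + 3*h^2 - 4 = (h + 2)*(h^2 + h - 2) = (h + 2)^2*(h - 1)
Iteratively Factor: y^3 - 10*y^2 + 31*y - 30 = (y - 2)*(y^2 - 8*y + 15) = (y - 5)*(y - 2)*(y - 3)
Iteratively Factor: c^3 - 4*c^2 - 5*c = (c - 5)*(c^2 + c) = (c - 5)*(c + 1)*(c)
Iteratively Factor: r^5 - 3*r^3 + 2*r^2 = (r + 2)*(r^4 - 2*r^3 + r^2) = (r - 1)*(r + 2)*(r^3 - r^2) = (r - 1)^2*(r + 2)*(r^2) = r*(r - 1)^2*(r + 2)*(r)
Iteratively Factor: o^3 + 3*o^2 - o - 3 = (o + 1)*(o^2 + 2*o - 3) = (o + 1)*(o + 3)*(o - 1)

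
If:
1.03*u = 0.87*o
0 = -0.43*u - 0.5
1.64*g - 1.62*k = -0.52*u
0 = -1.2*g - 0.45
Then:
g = -0.38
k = -0.75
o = -1.38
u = -1.16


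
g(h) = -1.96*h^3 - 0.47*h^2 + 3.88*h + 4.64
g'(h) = -5.88*h^2 - 0.94*h + 3.88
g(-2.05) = 11.60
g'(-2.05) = -18.90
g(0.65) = 6.43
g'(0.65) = 0.78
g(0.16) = 5.24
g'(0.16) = 3.58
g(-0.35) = 3.31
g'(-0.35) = 3.49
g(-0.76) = 2.28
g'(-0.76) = 1.20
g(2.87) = -34.43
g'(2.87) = -47.25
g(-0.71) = 2.35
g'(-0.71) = 1.58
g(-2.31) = 17.33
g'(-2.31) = -25.32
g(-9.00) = 1360.49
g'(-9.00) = -463.94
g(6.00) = -412.36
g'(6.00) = -213.44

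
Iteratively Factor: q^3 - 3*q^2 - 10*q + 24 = (q - 2)*(q^2 - q - 12) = (q - 4)*(q - 2)*(q + 3)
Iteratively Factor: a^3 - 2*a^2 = (a - 2)*(a^2) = a*(a - 2)*(a)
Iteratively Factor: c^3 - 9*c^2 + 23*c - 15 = (c - 1)*(c^2 - 8*c + 15) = (c - 5)*(c - 1)*(c - 3)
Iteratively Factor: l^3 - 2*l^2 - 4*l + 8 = (l - 2)*(l^2 - 4) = (l - 2)*(l + 2)*(l - 2)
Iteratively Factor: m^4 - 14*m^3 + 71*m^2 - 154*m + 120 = (m - 2)*(m^3 - 12*m^2 + 47*m - 60) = (m - 5)*(m - 2)*(m^2 - 7*m + 12) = (m - 5)*(m - 3)*(m - 2)*(m - 4)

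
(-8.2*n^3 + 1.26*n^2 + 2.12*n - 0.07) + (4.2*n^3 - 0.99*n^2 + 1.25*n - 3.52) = -4.0*n^3 + 0.27*n^2 + 3.37*n - 3.59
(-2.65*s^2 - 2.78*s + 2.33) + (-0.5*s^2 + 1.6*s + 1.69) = -3.15*s^2 - 1.18*s + 4.02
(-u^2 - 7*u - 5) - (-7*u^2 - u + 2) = 6*u^2 - 6*u - 7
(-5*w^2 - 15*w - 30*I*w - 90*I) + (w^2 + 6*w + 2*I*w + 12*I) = -4*w^2 - 9*w - 28*I*w - 78*I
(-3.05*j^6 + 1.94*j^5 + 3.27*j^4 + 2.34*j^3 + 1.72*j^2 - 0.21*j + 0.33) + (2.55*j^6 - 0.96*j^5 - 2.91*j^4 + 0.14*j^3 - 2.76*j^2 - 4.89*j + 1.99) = -0.5*j^6 + 0.98*j^5 + 0.36*j^4 + 2.48*j^3 - 1.04*j^2 - 5.1*j + 2.32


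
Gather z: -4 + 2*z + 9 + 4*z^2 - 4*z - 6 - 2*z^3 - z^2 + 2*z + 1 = -2*z^3 + 3*z^2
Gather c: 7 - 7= 0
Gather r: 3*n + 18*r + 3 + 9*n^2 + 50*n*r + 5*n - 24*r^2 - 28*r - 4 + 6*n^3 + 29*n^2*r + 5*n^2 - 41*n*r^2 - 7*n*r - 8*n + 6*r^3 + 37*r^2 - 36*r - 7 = 6*n^3 + 14*n^2 + 6*r^3 + r^2*(13 - 41*n) + r*(29*n^2 + 43*n - 46) - 8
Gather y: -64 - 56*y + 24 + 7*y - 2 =-49*y - 42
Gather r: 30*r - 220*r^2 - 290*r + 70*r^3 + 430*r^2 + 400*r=70*r^3 + 210*r^2 + 140*r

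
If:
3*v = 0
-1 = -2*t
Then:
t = 1/2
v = 0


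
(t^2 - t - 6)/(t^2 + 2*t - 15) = (t + 2)/(t + 5)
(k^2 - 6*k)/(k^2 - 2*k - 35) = k*(6 - k)/(-k^2 + 2*k + 35)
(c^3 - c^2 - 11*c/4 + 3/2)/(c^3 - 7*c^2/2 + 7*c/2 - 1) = (c + 3/2)/(c - 1)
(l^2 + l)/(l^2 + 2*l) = (l + 1)/(l + 2)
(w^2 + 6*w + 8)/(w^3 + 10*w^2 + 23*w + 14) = (w + 4)/(w^2 + 8*w + 7)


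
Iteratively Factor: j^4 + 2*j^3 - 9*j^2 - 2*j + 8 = (j + 1)*(j^3 + j^2 - 10*j + 8) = (j - 1)*(j + 1)*(j^2 + 2*j - 8) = (j - 2)*(j - 1)*(j + 1)*(j + 4)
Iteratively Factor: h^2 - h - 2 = (h + 1)*(h - 2)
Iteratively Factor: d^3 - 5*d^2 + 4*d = (d)*(d^2 - 5*d + 4) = d*(d - 4)*(d - 1)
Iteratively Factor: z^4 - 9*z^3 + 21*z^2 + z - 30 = (z - 2)*(z^3 - 7*z^2 + 7*z + 15) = (z - 2)*(z + 1)*(z^2 - 8*z + 15) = (z - 3)*(z - 2)*(z + 1)*(z - 5)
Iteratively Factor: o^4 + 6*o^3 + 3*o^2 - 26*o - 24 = (o + 1)*(o^3 + 5*o^2 - 2*o - 24) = (o + 1)*(o + 3)*(o^2 + 2*o - 8) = (o - 2)*(o + 1)*(o + 3)*(o + 4)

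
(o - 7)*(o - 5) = o^2 - 12*o + 35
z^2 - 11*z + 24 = (z - 8)*(z - 3)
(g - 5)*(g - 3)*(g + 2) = g^3 - 6*g^2 - g + 30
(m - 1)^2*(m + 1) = m^3 - m^2 - m + 1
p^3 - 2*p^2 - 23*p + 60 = (p - 4)*(p - 3)*(p + 5)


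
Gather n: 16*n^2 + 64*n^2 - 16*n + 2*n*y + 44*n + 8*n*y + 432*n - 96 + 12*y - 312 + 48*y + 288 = 80*n^2 + n*(10*y + 460) + 60*y - 120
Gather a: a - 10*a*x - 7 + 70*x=a*(1 - 10*x) + 70*x - 7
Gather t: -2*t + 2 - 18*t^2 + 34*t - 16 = -18*t^2 + 32*t - 14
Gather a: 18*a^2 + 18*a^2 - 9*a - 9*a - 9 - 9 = 36*a^2 - 18*a - 18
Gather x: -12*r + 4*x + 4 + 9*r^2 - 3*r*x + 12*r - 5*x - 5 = 9*r^2 + x*(-3*r - 1) - 1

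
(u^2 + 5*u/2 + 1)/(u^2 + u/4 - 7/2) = 2*(2*u + 1)/(4*u - 7)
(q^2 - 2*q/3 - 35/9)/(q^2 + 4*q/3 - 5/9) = (3*q - 7)/(3*q - 1)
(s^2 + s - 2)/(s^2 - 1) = (s + 2)/(s + 1)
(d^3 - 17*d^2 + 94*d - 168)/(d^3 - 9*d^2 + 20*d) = (d^2 - 13*d + 42)/(d*(d - 5))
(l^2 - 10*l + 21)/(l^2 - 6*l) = (l^2 - 10*l + 21)/(l*(l - 6))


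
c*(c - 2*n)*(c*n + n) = c^3*n - 2*c^2*n^2 + c^2*n - 2*c*n^2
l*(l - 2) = l^2 - 2*l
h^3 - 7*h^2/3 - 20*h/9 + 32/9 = (h - 8/3)*(h - 1)*(h + 4/3)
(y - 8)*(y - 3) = y^2 - 11*y + 24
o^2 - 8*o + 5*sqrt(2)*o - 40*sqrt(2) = (o - 8)*(o + 5*sqrt(2))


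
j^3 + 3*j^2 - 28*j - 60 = (j - 5)*(j + 2)*(j + 6)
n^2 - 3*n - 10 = (n - 5)*(n + 2)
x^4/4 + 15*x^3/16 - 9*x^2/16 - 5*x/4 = x*(x/4 + 1)*(x - 5/4)*(x + 1)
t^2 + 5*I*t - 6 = (t + 2*I)*(t + 3*I)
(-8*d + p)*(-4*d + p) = 32*d^2 - 12*d*p + p^2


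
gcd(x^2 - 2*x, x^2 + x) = x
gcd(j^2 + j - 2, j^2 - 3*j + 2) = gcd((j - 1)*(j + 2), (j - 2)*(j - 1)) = j - 1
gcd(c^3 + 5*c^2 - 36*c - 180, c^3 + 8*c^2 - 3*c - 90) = c^2 + 11*c + 30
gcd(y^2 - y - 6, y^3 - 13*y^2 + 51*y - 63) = y - 3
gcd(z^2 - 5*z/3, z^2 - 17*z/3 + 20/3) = z - 5/3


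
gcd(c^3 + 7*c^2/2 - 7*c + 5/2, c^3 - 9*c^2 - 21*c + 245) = c + 5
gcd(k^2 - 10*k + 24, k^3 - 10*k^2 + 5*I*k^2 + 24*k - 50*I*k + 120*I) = k^2 - 10*k + 24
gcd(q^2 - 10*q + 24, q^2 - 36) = q - 6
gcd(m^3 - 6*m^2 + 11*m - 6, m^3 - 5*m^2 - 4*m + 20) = m - 2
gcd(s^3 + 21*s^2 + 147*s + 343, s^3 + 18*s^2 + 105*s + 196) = s^2 + 14*s + 49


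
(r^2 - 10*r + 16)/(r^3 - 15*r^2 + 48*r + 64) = (r - 2)/(r^2 - 7*r - 8)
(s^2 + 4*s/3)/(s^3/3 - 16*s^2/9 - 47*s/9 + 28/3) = 3*s*(3*s + 4)/(3*s^3 - 16*s^2 - 47*s + 84)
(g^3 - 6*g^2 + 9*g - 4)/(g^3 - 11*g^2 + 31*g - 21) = (g^2 - 5*g + 4)/(g^2 - 10*g + 21)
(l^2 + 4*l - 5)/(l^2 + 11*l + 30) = (l - 1)/(l + 6)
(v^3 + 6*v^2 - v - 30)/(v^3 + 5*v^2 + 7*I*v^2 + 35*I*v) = (v^2 + v - 6)/(v*(v + 7*I))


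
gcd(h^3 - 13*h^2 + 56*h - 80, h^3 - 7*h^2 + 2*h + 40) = h^2 - 9*h + 20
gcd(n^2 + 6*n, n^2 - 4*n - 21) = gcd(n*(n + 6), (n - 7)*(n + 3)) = 1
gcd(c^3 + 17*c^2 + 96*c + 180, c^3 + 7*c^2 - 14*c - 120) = c^2 + 11*c + 30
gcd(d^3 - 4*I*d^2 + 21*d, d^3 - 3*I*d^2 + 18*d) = d^2 + 3*I*d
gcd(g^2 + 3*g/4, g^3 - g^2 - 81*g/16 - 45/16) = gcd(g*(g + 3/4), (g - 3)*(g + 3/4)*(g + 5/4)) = g + 3/4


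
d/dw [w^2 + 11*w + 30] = 2*w + 11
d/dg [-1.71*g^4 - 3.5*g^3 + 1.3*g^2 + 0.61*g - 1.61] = -6.84*g^3 - 10.5*g^2 + 2.6*g + 0.61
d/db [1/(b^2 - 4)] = -2*b/(b^2 - 4)^2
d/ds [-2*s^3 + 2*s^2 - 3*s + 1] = -6*s^2 + 4*s - 3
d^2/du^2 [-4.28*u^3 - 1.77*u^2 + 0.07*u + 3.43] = -25.68*u - 3.54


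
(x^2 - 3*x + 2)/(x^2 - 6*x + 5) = (x - 2)/(x - 5)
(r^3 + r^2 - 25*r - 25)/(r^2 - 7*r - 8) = (r^2 - 25)/(r - 8)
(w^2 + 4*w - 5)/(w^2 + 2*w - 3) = (w + 5)/(w + 3)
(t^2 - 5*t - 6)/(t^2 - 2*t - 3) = (t - 6)/(t - 3)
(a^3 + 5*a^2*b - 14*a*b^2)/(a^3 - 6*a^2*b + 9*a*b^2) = (a^2 + 5*a*b - 14*b^2)/(a^2 - 6*a*b + 9*b^2)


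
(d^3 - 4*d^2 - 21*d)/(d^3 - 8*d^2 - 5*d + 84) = d/(d - 4)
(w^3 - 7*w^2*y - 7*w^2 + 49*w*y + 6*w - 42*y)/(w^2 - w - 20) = (-w^3 + 7*w^2*y + 7*w^2 - 49*w*y - 6*w + 42*y)/(-w^2 + w + 20)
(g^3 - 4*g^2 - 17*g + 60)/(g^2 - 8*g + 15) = g + 4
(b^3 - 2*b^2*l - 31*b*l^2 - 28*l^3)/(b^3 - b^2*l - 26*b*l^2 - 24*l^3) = (b - 7*l)/(b - 6*l)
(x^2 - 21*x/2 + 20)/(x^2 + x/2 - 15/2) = (x - 8)/(x + 3)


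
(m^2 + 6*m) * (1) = m^2 + 6*m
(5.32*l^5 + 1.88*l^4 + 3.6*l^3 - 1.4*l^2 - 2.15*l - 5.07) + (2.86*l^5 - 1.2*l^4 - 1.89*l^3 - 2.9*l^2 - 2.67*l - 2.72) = 8.18*l^5 + 0.68*l^4 + 1.71*l^3 - 4.3*l^2 - 4.82*l - 7.79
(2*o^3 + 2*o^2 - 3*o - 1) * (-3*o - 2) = -6*o^4 - 10*o^3 + 5*o^2 + 9*o + 2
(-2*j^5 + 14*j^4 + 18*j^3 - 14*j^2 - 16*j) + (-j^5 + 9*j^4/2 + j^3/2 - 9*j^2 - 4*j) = -3*j^5 + 37*j^4/2 + 37*j^3/2 - 23*j^2 - 20*j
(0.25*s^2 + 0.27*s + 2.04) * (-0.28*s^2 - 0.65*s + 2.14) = -0.07*s^4 - 0.2381*s^3 - 0.2117*s^2 - 0.7482*s + 4.3656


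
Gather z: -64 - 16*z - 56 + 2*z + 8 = -14*z - 112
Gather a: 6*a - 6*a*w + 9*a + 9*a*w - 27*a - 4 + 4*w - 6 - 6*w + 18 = a*(3*w - 12) - 2*w + 8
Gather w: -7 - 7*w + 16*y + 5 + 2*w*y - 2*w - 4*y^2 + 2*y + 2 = w*(2*y - 9) - 4*y^2 + 18*y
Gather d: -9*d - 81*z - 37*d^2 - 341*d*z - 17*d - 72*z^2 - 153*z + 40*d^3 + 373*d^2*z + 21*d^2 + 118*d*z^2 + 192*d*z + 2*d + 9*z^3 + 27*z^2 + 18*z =40*d^3 + d^2*(373*z - 16) + d*(118*z^2 - 149*z - 24) + 9*z^3 - 45*z^2 - 216*z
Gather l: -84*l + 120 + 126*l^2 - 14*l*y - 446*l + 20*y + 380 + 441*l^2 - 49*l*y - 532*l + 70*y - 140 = 567*l^2 + l*(-63*y - 1062) + 90*y + 360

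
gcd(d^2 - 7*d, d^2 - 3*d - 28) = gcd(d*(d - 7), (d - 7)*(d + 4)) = d - 7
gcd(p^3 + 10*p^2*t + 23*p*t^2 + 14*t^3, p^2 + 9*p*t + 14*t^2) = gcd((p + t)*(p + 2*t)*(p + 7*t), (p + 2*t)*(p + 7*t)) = p^2 + 9*p*t + 14*t^2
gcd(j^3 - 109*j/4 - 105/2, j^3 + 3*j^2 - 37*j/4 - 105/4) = j^2 + 6*j + 35/4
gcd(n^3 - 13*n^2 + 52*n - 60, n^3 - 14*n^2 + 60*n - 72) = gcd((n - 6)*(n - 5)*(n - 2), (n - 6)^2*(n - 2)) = n^2 - 8*n + 12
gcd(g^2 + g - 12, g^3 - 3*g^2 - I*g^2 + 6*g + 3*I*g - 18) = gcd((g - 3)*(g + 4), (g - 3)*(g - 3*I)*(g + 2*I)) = g - 3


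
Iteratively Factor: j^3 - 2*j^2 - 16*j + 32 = (j - 2)*(j^2 - 16) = (j - 4)*(j - 2)*(j + 4)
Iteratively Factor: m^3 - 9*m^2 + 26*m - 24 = (m - 2)*(m^2 - 7*m + 12) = (m - 3)*(m - 2)*(m - 4)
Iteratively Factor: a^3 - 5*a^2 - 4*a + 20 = (a - 2)*(a^2 - 3*a - 10) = (a - 2)*(a + 2)*(a - 5)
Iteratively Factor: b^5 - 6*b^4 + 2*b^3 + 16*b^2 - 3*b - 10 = (b - 2)*(b^4 - 4*b^3 - 6*b^2 + 4*b + 5) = (b - 2)*(b - 1)*(b^3 - 3*b^2 - 9*b - 5) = (b - 5)*(b - 2)*(b - 1)*(b^2 + 2*b + 1) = (b - 5)*(b - 2)*(b - 1)*(b + 1)*(b + 1)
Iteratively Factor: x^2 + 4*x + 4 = (x + 2)*(x + 2)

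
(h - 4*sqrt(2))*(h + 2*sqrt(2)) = h^2 - 2*sqrt(2)*h - 16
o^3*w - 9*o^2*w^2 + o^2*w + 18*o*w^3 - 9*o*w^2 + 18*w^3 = (o - 6*w)*(o - 3*w)*(o*w + w)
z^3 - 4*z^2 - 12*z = z*(z - 6)*(z + 2)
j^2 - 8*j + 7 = (j - 7)*(j - 1)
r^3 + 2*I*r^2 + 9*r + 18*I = (r - 3*I)*(r + 2*I)*(r + 3*I)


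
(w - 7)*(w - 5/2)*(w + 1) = w^3 - 17*w^2/2 + 8*w + 35/2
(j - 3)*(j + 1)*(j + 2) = j^3 - 7*j - 6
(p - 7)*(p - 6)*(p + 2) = p^3 - 11*p^2 + 16*p + 84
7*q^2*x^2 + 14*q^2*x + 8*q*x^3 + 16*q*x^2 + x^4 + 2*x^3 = x*(q + x)*(7*q + x)*(x + 2)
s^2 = s^2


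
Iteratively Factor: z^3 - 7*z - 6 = (z + 2)*(z^2 - 2*z - 3) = (z - 3)*(z + 2)*(z + 1)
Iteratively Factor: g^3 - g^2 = (g)*(g^2 - g) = g*(g - 1)*(g)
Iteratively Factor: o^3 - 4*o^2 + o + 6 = (o - 3)*(o^2 - o - 2) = (o - 3)*(o + 1)*(o - 2)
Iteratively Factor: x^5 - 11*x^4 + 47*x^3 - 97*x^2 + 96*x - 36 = (x - 3)*(x^4 - 8*x^3 + 23*x^2 - 28*x + 12) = (x - 3)^2*(x^3 - 5*x^2 + 8*x - 4) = (x - 3)^2*(x - 2)*(x^2 - 3*x + 2) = (x - 3)^2*(x - 2)*(x - 1)*(x - 2)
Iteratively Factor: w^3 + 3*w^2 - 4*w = (w + 4)*(w^2 - w) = (w - 1)*(w + 4)*(w)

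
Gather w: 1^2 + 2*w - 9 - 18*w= -16*w - 8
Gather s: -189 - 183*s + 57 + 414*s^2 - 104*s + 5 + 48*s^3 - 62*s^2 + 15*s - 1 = 48*s^3 + 352*s^2 - 272*s - 128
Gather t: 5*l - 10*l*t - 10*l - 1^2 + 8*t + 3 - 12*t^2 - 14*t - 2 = -5*l - 12*t^2 + t*(-10*l - 6)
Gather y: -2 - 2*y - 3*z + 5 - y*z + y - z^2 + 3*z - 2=y*(-z - 1) - z^2 + 1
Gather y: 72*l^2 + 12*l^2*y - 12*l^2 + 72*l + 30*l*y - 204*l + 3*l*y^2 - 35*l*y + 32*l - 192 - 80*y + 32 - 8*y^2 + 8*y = 60*l^2 - 100*l + y^2*(3*l - 8) + y*(12*l^2 - 5*l - 72) - 160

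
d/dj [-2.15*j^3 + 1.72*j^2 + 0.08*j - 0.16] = -6.45*j^2 + 3.44*j + 0.08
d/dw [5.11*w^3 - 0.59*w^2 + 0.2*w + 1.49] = 15.33*w^2 - 1.18*w + 0.2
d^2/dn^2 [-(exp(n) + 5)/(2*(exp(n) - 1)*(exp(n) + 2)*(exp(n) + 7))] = (-4*exp(6*n) - 69*exp(5*n) - 484*exp(4*n) - 1472*exp(3*n) - 1902*exp(2*n) - 2435*exp(n) - 546)*exp(n)/(2*(exp(9*n) + 24*exp(8*n) + 207*exp(7*n) + 710*exp(6*n) + 363*exp(5*n) - 2508*exp(4*n) - 2647*exp(3*n) + 3654*exp(2*n) + 2940*exp(n) - 2744))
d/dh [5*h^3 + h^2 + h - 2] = 15*h^2 + 2*h + 1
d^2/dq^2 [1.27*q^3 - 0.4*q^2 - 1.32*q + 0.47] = 7.62*q - 0.8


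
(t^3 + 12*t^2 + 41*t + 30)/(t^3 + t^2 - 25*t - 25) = (t + 6)/(t - 5)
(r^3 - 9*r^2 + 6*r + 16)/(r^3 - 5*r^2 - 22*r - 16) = (r - 2)/(r + 2)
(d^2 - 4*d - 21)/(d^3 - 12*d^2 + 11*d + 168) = 1/(d - 8)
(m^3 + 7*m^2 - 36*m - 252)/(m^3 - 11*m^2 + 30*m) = (m^2 + 13*m + 42)/(m*(m - 5))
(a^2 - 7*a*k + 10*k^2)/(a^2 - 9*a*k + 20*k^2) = (a - 2*k)/(a - 4*k)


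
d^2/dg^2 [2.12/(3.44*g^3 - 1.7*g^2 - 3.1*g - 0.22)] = ((7.208 - 43.7568*g)*(-3.44*g^3 + 1.7*g^2 + 3.1*g + 0.22) - 2.12*(-20.64*g^2 + 6.8*g + 6.2)*(-10.32*g^2 + 3.4*g + 3.1))/(-3.44*g^3 + 1.7*g^2 + 3.1*g + 0.22)^3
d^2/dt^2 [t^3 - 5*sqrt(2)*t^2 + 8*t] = 6*t - 10*sqrt(2)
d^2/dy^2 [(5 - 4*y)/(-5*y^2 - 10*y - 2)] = 10*(20*(y + 1)^2*(4*y - 5) - 3*(4*y + 1)*(5*y^2 + 10*y + 2))/(5*y^2 + 10*y + 2)^3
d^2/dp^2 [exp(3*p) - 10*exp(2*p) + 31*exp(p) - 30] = (9*exp(2*p) - 40*exp(p) + 31)*exp(p)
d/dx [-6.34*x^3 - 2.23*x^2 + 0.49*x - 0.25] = -19.02*x^2 - 4.46*x + 0.49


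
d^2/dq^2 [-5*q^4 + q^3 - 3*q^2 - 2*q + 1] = -60*q^2 + 6*q - 6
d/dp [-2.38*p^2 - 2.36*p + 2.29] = -4.76*p - 2.36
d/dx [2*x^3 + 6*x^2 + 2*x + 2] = 6*x^2 + 12*x + 2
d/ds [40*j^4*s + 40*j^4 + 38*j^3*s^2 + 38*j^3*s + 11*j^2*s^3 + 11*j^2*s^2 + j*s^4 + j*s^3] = j*(40*j^3 + 76*j^2*s + 38*j^2 + 33*j*s^2 + 22*j*s + 4*s^3 + 3*s^2)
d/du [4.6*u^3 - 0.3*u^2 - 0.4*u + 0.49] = 13.8*u^2 - 0.6*u - 0.4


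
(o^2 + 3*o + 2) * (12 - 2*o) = -2*o^3 + 6*o^2 + 32*o + 24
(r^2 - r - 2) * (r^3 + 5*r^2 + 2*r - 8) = r^5 + 4*r^4 - 5*r^3 - 20*r^2 + 4*r + 16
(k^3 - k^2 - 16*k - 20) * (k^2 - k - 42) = k^5 - 2*k^4 - 57*k^3 + 38*k^2 + 692*k + 840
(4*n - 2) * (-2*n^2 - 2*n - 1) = -8*n^3 - 4*n^2 + 2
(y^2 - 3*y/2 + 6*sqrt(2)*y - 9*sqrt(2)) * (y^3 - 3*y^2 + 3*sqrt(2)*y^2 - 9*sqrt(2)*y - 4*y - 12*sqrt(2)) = y^5 - 9*y^4/2 + 9*sqrt(2)*y^4 - 81*sqrt(2)*y^3/2 + 73*y^3/2 - 156*y^2 + 9*sqrt(2)*y^2/2 + 18*y + 54*sqrt(2)*y + 216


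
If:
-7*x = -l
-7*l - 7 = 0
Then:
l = -1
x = -1/7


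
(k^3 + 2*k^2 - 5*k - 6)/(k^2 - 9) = (k^2 - k - 2)/(k - 3)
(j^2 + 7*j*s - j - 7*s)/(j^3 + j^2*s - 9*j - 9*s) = (j^2 + 7*j*s - j - 7*s)/(j^3 + j^2*s - 9*j - 9*s)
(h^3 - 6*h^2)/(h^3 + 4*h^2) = (h - 6)/(h + 4)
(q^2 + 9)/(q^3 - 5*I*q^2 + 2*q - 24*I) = (q + 3*I)/(q^2 - 2*I*q + 8)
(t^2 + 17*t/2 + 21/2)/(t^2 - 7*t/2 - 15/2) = (t + 7)/(t - 5)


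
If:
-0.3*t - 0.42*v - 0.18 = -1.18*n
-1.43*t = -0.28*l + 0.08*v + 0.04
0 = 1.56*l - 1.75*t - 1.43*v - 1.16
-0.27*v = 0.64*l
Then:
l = 0.25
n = -0.05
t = 0.06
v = -0.60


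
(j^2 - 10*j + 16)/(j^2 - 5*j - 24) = (j - 2)/(j + 3)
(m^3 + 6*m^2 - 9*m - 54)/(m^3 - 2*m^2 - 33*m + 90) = (m + 3)/(m - 5)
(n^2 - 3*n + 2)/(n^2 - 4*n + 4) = (n - 1)/(n - 2)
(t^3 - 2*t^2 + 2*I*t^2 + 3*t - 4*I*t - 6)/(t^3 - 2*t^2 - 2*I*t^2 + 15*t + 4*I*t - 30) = (t - I)/(t - 5*I)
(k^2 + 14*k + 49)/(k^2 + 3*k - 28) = (k + 7)/(k - 4)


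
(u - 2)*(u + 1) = u^2 - u - 2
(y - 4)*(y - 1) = y^2 - 5*y + 4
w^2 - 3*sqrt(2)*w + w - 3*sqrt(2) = (w + 1)*(w - 3*sqrt(2))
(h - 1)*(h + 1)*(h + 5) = h^3 + 5*h^2 - h - 5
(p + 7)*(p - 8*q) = p^2 - 8*p*q + 7*p - 56*q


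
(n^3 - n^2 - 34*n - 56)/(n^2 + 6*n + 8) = n - 7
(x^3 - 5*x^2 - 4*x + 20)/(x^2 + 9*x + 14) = (x^2 - 7*x + 10)/(x + 7)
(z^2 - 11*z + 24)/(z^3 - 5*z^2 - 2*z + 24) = (z - 8)/(z^2 - 2*z - 8)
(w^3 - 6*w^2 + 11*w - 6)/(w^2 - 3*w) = w - 3 + 2/w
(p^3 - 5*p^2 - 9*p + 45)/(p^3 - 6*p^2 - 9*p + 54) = (p - 5)/(p - 6)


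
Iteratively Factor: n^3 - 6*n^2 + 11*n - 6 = (n - 1)*(n^2 - 5*n + 6) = (n - 2)*(n - 1)*(n - 3)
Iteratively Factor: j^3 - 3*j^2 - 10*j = (j + 2)*(j^2 - 5*j) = j*(j + 2)*(j - 5)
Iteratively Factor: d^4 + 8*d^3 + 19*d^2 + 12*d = (d + 1)*(d^3 + 7*d^2 + 12*d) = (d + 1)*(d + 3)*(d^2 + 4*d) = (d + 1)*(d + 3)*(d + 4)*(d)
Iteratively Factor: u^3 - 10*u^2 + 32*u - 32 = (u - 2)*(u^2 - 8*u + 16) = (u - 4)*(u - 2)*(u - 4)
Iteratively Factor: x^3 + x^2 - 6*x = (x - 2)*(x^2 + 3*x) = x*(x - 2)*(x + 3)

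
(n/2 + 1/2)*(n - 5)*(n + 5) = n^3/2 + n^2/2 - 25*n/2 - 25/2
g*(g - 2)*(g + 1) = g^3 - g^2 - 2*g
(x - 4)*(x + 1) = x^2 - 3*x - 4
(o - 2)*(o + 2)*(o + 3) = o^3 + 3*o^2 - 4*o - 12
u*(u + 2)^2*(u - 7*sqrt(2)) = u^4 - 7*sqrt(2)*u^3 + 4*u^3 - 28*sqrt(2)*u^2 + 4*u^2 - 28*sqrt(2)*u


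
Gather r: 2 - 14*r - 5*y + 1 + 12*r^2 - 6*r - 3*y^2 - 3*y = 12*r^2 - 20*r - 3*y^2 - 8*y + 3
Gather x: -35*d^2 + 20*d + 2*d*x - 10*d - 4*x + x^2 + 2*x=-35*d^2 + 10*d + x^2 + x*(2*d - 2)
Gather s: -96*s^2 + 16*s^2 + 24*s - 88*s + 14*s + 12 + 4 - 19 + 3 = -80*s^2 - 50*s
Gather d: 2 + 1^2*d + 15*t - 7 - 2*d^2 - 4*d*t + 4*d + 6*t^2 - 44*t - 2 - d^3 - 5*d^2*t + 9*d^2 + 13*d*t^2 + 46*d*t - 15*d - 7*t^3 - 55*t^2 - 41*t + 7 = -d^3 + d^2*(7 - 5*t) + d*(13*t^2 + 42*t - 10) - 7*t^3 - 49*t^2 - 70*t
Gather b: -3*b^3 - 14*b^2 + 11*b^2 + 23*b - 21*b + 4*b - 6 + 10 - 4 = -3*b^3 - 3*b^2 + 6*b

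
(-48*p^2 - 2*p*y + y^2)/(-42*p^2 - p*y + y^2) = (-8*p + y)/(-7*p + y)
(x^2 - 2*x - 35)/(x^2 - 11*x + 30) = (x^2 - 2*x - 35)/(x^2 - 11*x + 30)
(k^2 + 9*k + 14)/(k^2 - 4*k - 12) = (k + 7)/(k - 6)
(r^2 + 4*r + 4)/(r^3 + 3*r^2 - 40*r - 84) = (r + 2)/(r^2 + r - 42)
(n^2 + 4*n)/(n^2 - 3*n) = (n + 4)/(n - 3)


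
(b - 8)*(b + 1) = b^2 - 7*b - 8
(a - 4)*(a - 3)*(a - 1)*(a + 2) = a^4 - 6*a^3 + 3*a^2 + 26*a - 24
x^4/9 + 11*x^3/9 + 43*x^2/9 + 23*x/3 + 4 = (x/3 + 1)^2*(x + 1)*(x + 4)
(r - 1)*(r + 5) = r^2 + 4*r - 5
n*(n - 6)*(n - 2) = n^3 - 8*n^2 + 12*n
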